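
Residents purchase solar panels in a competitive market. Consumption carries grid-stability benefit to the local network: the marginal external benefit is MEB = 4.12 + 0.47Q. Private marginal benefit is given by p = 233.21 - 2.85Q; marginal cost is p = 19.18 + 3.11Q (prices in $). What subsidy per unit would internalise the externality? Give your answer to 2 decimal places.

subsidy = $22.80 per unit

Social marginal benefit = demand + MEB = 237.33 - 2.38Q.
Set SMB = MC: 237.33 - 2.38Q = 19.18 + 3.11Q → Q* = 39.7359.
The Pigouvian subsidy equals MEB at Q*: 4.12 + 0.47×39.7359 = 22.7959.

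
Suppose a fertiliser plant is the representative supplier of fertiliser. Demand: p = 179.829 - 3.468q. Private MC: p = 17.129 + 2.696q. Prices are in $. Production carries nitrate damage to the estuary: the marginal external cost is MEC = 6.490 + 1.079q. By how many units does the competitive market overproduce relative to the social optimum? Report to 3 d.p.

4.828 units

Market equilibrium (private): 17.129 + 2.696q = 179.829 - 3.468q → q_m = 26.3952.
Social marginal cost = private MC + MEC = 23.619 + 3.775q.
Set SMC = demand: 23.619 + 3.775q = 179.829 - 3.468q → q* = 21.5670.
Gap = |26.3952 − 21.5670| = 4.8282.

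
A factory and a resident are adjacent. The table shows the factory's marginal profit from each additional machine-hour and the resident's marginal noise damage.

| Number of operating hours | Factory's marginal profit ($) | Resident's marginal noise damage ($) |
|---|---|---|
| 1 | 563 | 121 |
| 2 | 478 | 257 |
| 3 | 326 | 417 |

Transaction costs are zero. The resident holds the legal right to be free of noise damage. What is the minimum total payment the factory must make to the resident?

Efficient level: marginal profit ≥ marginal noise damage through level 2, so k* = 2.
With the resident holding the right, the factory must at least compensate total damage at k*: 121 + 257 = 378.

$378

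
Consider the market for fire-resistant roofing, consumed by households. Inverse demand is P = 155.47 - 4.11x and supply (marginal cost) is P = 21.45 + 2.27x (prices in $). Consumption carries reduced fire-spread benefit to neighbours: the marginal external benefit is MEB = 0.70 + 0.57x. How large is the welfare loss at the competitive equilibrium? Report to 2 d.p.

Market equilibrium (private): 21.45 + 2.27x = 155.47 - 4.11x → x_m = 21.0063.
Social marginal benefit = demand + MEB = 156.17 - 3.54x.
Set SMB = MC: 156.17 - 3.54x = 21.45 + 2.27x → x* = 23.1876.
The loss is the area between SMB and MC from x* to x_m; with linear curves that's a triangle of height MEB(x_m).
DWL = ½ × 2.1813 × 12.6736 = 13.8225.

DWL = $13.82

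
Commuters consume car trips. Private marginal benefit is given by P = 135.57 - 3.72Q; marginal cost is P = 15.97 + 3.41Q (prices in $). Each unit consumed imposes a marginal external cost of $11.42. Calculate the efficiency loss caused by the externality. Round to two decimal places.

DWL = $9.15

Market equilibrium (private): 15.97 + 3.41Q = 135.57 - 3.72Q → Q_m = 16.7742.
Social marginal benefit = demand − MEC = 124.15 - 3.72Q.
Set SMB = MC: 124.15 - 3.72Q = 15.97 + 3.41Q → Q* = 15.1725.
The welfare-loss triangle has base |Q_m − Q*| and height MEC(Q_m) (the vertical gap between SMB and MC is zero at Q* and MEC at Q_m).
DWL = ½ × 1.6017 × 11.4200 = 9.1457.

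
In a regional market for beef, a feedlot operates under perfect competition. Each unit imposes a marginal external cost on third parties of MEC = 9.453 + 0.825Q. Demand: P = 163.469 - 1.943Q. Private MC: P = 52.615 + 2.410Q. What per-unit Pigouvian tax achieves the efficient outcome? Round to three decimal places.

tax = 25.609 per unit

Social marginal cost = private MC + MEC = 62.068 + 3.235Q.
Set SMC = demand: 62.068 + 3.235Q = 163.469 - 1.943Q → Q* = 19.5830.
The Pigouvian tax equals MEC at Q*: 9.453 + 0.825×19.5830 = 25.6090.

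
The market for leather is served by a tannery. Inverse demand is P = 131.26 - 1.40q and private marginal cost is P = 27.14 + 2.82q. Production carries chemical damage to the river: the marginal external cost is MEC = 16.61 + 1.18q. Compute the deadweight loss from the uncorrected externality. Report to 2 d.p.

Market equilibrium (private): 27.14 + 2.82q = 131.26 - 1.40q → q_m = 24.6730.
Social marginal cost = private MC + MEC = 43.75 + 4.00q.
Set SMC = demand: 43.75 + 4.00q = 131.26 - 1.40q → q* = 16.2056.
Height of the DWL triangle at q_m is SMC(q_m) − demand(q_m) = MEC(q_m) = 45.7241.
DWL = ½ × 8.4674 × 45.7241 = 193.5821.

DWL = 193.58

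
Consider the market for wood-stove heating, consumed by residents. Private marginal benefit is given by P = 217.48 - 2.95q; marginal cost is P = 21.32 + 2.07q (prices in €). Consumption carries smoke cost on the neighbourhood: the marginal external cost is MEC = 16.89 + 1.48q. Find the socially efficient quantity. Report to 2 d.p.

Social marginal benefit = demand − MEC = 200.59 - 4.43q.
Set SMB = MC: 200.59 - 4.43q = 21.32 + 2.07q → q* = 27.5800.

q* = 27.58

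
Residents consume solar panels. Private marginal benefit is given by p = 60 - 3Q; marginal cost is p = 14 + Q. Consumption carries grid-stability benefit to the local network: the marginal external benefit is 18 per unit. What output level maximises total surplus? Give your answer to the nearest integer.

Social marginal benefit = demand + MEB = 78 - 3Q.
Set SMB = MC: 78 - 3Q = 14 + Q → Q* = 16.0000.

Q* = 16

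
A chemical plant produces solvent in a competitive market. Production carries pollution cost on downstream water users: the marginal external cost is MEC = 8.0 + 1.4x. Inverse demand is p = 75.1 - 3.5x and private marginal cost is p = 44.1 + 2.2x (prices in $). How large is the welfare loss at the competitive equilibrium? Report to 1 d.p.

DWL = $17.2

Market equilibrium (private): 44.1 + 2.2x = 75.1 - 3.5x → x_m = 5.4386.
Social marginal cost = private MC + MEC = 52.1 + 3.6x.
Set SMC = demand: 52.1 + 3.6x = 75.1 - 3.5x → x* = 3.2394.
The loss is the area between SMC and demand from x* to x_m; with linear curves that's a triangle of height MEC(x_m).
DWL = ½ × 2.1992 × 15.6140 = 17.1692.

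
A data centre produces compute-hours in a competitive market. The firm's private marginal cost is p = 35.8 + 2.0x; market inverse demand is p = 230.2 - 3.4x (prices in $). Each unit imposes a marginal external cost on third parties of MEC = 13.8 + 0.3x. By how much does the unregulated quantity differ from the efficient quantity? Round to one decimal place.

4.3 units

Market equilibrium (private): 35.8 + 2.0x = 230.2 - 3.4x → x_m = 36.0000.
Social marginal cost = private MC + MEC = 49.6 + 2.3x.
Set SMC = demand: 49.6 + 2.3x = 230.2 - 3.4x → x* = 31.6842.
Gap = |36.0000 − 31.6842| = 4.3158.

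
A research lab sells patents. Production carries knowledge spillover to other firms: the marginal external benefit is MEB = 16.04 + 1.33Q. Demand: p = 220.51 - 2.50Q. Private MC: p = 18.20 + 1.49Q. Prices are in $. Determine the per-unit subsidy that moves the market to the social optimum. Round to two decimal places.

Social marginal cost = private MC − MEB = 2.16 + 0.16Q.
Set SMC = demand: 2.16 + 0.16Q = 220.51 - 2.50Q → Q* = 82.0865.
The Pigouvian subsidy equals MEB at Q*: 16.04 + 1.33×82.0865 = 125.2150.

subsidy = $125.22 per unit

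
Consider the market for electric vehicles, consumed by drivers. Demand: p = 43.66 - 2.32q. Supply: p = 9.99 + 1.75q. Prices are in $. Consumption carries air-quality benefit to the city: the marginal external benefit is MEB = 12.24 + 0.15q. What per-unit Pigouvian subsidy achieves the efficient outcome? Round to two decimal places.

subsidy = $14.00 per unit

Social marginal benefit = demand + MEB = 55.90 - 2.17q.
Set SMB = MC: 55.90 - 2.17q = 9.99 + 1.75q → q* = 11.7117.
The Pigouvian subsidy equals MEB at q*: 12.24 + 0.15×11.7117 = 13.9968.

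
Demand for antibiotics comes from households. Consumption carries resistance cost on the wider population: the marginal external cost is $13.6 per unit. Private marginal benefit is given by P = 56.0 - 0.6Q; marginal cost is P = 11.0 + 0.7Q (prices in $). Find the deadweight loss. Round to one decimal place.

Market equilibrium (private): 11.0 + 0.7Q = 56.0 - 0.6Q → Q_m = 34.6154.
Social marginal benefit = demand − MEC = 42.4 - 0.6Q.
Set SMB = MC: 42.4 - 0.6Q = 11.0 + 0.7Q → Q* = 24.1538.
Height of the DWL triangle at Q_m is MC(Q_m) − SMB(Q_m) = MEC(Q_m) = 13.6000.
DWL = ½ × 10.4616 × 13.6000 = 71.1389.

DWL = $71.1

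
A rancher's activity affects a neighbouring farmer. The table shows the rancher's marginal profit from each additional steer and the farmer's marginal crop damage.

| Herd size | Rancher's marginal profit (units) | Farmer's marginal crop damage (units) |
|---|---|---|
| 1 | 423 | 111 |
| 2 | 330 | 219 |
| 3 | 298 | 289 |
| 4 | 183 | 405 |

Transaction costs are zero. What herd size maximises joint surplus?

Bargaining reaches the level where marginal profit last exceeds marginal crop damage.
That holds through level 3 (298 ≥ 289) but not at 4 (183 < 405).

3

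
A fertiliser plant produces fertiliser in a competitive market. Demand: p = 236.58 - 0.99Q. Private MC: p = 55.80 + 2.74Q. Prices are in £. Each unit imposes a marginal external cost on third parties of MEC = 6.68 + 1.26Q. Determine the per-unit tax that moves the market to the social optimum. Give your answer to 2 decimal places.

tax = £50.64 per unit

Social marginal cost = private MC + MEC = 62.48 + 4.00Q.
Set SMC = demand: 62.48 + 4.00Q = 236.58 - 0.99Q → Q* = 34.8898.
The Pigouvian tax equals MEC at Q*: 6.68 + 1.26×34.8898 = 50.6411.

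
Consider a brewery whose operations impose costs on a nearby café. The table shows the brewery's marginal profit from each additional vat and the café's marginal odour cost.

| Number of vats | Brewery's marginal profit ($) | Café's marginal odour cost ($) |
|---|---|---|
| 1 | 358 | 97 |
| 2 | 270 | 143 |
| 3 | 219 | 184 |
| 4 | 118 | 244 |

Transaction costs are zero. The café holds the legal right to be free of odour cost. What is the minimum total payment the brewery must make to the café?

Efficient level: marginal profit ≥ marginal odour cost through level 3, so k* = 3.
With the café holding the right, the brewery must at least compensate total damage at k*: 97 + 143 + 184 = 424.

$424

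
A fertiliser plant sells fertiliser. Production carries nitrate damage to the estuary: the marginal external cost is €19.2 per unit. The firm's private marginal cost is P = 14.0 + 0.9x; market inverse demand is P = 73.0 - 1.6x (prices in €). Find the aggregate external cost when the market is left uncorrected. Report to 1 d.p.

€453.1

Market equilibrium (private): 14.0 + 0.9x = 73.0 - 1.6x → x_m = 23.6000.
Total external cost = MEC × x_m = 19.2 × 23.6000 = 453.1200.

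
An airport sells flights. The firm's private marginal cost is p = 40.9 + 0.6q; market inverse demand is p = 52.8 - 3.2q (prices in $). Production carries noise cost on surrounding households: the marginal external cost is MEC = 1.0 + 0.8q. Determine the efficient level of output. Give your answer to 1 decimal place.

Social marginal cost = private MC + MEC = 41.9 + 1.4q.
Set SMC = demand: 41.9 + 1.4q = 52.8 - 3.2q → q* = 2.3696.

q* = 2.4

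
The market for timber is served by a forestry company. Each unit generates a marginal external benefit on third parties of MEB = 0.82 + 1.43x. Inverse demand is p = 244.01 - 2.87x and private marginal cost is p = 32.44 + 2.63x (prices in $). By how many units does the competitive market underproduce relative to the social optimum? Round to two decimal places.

Market equilibrium (private): 32.44 + 2.63x = 244.01 - 2.87x → x_m = 38.4673.
Social marginal cost = private MC − MEB = 31.62 + 1.20x.
Set SMC = demand: 31.62 + 1.20x = 244.01 - 2.87x → x* = 52.1843.
Gap = |38.4673 − 52.1843| = 13.7170.

13.72 units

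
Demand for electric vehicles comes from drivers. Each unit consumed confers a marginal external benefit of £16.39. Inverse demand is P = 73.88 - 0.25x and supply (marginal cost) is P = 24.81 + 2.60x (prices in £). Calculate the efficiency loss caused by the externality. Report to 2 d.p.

Market equilibrium (private): 24.81 + 2.60x = 73.88 - 0.25x → x_m = 17.2175.
Social marginal benefit = demand + MEB = 90.27 - 0.25x.
Set SMB = MC: 90.27 - 0.25x = 24.81 + 2.60x → x* = 22.9684.
The welfare-loss triangle has base |x_m − x*| and height MEB(x_m) (the vertical gap between SMB and MC is zero at x* and MEB at x_m).
DWL = ½ × 5.7509 × 16.3900 = 47.1286.

DWL = £47.13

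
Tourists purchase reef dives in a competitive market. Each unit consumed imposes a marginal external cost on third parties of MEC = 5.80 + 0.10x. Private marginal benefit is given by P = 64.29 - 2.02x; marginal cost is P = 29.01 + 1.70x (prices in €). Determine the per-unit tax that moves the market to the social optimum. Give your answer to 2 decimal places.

Social marginal benefit = demand − MEC = 58.49 - 2.12x.
Set SMB = MC: 58.49 - 2.12x = 29.01 + 1.70x → x* = 7.7173.
The Pigouvian tax equals MEC at x*: 5.80 + 0.10×7.7173 = 6.5717.

tax = €6.57 per unit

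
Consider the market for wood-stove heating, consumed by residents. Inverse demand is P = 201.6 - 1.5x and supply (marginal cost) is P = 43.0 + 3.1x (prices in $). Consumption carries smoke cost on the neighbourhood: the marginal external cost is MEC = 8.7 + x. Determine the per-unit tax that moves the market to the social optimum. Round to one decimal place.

Social marginal benefit = demand − MEC = 192.9 - 2.5x.
Set SMB = MC: 192.9 - 2.5x = 43.0 + 3.1x → x* = 26.7679.
The Pigouvian tax equals MEC at x*: 8.7 + 1.0×26.7679 = 35.4679.

tax = $35.5 per unit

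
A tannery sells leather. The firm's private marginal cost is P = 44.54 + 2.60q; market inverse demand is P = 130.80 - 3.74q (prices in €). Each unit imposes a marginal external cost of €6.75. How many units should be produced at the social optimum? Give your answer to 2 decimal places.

q* = 12.54

Social marginal cost = private MC + MEC = 51.29 + 2.60q.
Set SMC = demand: 51.29 + 2.60q = 130.80 - 3.74q → q* = 12.5410.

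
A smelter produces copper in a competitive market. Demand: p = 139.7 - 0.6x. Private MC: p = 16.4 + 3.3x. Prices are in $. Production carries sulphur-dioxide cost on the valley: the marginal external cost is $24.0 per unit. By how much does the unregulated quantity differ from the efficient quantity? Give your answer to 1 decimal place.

6.2 units

Market equilibrium (private): 16.4 + 3.3x = 139.7 - 0.6x → x_m = 31.6154.
Social marginal cost = private MC + MEC = 40.4 + 3.3x.
Set SMC = demand: 40.4 + 3.3x = 139.7 - 0.6x → x* = 25.4615.
Gap = |31.6154 − 25.4615| = 6.1539.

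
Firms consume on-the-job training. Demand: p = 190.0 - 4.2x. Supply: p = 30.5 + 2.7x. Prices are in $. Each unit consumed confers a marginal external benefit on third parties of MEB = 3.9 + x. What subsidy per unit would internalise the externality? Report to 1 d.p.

Social marginal benefit = demand + MEB = 193.9 - 3.2x.
Set SMB = MC: 193.9 - 3.2x = 30.5 + 2.7x → x* = 27.6949.
The Pigouvian subsidy equals MEB at x*: 3.9 + 1.0×27.6949 = 31.5949.

subsidy = $31.6 per unit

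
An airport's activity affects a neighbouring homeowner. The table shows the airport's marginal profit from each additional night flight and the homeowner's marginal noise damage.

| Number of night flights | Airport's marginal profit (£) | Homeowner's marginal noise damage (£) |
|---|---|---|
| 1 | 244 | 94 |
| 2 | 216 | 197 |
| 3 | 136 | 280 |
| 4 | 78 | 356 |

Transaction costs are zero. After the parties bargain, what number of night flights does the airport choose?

Bargaining reaches the level where marginal profit last exceeds marginal noise damage.
That holds through level 2 (216 ≥ 197) but not at 3 (136 < 280).

2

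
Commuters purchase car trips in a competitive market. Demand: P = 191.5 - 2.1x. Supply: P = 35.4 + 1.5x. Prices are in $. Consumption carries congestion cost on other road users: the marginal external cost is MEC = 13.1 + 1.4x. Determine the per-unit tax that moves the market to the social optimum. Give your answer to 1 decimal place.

Social marginal benefit = demand − MEC = 178.4 - 3.5x.
Set SMB = MC: 178.4 - 3.5x = 35.4 + 1.5x → x* = 28.6000.
The Pigouvian tax equals MEC at x*: 13.1 + 1.4×28.6000 = 53.1400.

tax = $53.1 per unit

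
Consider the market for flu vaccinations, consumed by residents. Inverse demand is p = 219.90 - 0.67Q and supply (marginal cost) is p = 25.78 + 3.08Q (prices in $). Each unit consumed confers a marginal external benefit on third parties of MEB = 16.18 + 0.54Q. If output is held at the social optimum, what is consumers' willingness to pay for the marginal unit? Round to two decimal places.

Social marginal benefit = demand + MEB = 236.08 - 0.13Q.
Set SMB = MC: 236.08 - 0.13Q = 25.78 + 3.08Q → Q* = 65.5140.
Consumer price on the demand curve at Q*: 219.90 − 0.67×65.5140 = 176.0056.

P = $176.01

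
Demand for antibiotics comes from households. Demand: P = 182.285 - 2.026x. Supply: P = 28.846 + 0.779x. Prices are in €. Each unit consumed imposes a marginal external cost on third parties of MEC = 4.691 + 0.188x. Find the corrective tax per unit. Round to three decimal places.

Social marginal benefit = demand − MEC = 177.594 - 2.214x.
Set SMB = MC: 177.594 - 2.214x = 28.846 + 0.779x → x* = 49.6986.
The Pigouvian tax equals MEC at x*: 4.691 + 0.188×49.6986 = 14.0343.

tax = €14.034 per unit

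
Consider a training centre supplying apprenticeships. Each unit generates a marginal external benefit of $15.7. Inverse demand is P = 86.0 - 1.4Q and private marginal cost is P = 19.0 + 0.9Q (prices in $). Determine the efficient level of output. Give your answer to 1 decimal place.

Q* = 36.0

Social marginal cost = private MC − MEB = 3.3 + 0.9Q.
Set SMC = demand: 3.3 + 0.9Q = 86.0 - 1.4Q → Q* = 35.9565.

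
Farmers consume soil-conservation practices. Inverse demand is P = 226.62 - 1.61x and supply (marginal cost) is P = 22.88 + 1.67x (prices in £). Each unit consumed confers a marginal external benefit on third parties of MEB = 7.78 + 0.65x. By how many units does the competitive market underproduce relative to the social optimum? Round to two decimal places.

18.31 units

Market equilibrium (private): 22.88 + 1.67x = 226.62 - 1.61x → x_m = 62.1159.
Social marginal benefit = demand + MEB = 234.40 - 0.96x.
Set SMB = MC: 234.40 - 0.96x = 22.88 + 1.67x → x* = 80.4259.
Gap = |62.1159 − 80.4259| = 18.3100.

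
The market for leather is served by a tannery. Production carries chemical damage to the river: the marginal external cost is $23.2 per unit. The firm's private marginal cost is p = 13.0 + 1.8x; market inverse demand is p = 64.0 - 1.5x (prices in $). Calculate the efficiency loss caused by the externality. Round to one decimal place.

DWL = $81.6

Market equilibrium (private): 13.0 + 1.8x = 64.0 - 1.5x → x_m = 15.4545.
Social marginal cost = private MC + MEC = 36.2 + 1.8x.
Set SMC = demand: 36.2 + 1.8x = 64.0 - 1.5x → x* = 8.4242.
Between x* and x_m the wedge SMC − demand runs linearly from 0 to MEC(x_m), so the loss is a triangle.
DWL = ½ × 7.0303 × 23.2000 = 81.5515.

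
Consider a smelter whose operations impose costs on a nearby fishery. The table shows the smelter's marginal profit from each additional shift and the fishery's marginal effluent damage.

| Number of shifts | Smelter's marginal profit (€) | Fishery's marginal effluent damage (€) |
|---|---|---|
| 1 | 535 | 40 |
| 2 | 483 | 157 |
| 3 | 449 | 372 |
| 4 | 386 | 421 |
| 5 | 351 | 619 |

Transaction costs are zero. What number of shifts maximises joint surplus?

3

Bargaining reaches the level where marginal profit last exceeds marginal effluent damage.
That holds through level 3 (449 ≥ 372) but not at 4 (386 < 421).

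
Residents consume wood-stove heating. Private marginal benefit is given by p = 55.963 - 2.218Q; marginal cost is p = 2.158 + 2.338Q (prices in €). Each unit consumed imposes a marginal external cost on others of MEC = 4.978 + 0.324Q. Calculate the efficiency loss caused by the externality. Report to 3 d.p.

Market equilibrium (private): 2.158 + 2.338Q = 55.963 - 2.218Q → Q_m = 11.8097.
Social marginal benefit = demand − MEC = 50.985 - 2.542Q.
Set SMB = MC: 50.985 - 2.542Q = 2.158 + 2.338Q → Q* = 10.0055.
Height of the DWL triangle at Q_m is MC(Q_m) − SMB(Q_m) = MEC(Q_m) = 8.8043.
DWL = ½ × 1.8042 × 8.8043 = 7.9424.

DWL = €7.942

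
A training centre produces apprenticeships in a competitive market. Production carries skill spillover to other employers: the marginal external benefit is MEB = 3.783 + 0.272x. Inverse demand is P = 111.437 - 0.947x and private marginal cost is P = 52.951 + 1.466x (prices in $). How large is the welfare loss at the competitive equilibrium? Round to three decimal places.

Market equilibrium (private): 52.951 + 1.466x = 111.437 - 0.947x → x_m = 24.2379.
Social marginal cost = private MC − MEB = 49.168 + 1.194x.
Set SMC = demand: 49.168 + 1.194x = 111.437 - 0.947x → x* = 29.0841.
The loss is the area between SMC and demand from x* to x_m; with linear curves that's a triangle of height MEB(x_m).
DWL = ½ × 4.8462 × 10.3757 = 25.1414.

DWL = $25.141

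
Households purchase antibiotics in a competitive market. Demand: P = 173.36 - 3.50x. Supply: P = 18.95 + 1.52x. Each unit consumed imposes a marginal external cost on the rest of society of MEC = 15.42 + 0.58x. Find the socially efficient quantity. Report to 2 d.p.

x* = 24.82

Social marginal benefit = demand − MEC = 157.94 - 4.08x.
Set SMB = MC: 157.94 - 4.08x = 18.95 + 1.52x → x* = 24.8196.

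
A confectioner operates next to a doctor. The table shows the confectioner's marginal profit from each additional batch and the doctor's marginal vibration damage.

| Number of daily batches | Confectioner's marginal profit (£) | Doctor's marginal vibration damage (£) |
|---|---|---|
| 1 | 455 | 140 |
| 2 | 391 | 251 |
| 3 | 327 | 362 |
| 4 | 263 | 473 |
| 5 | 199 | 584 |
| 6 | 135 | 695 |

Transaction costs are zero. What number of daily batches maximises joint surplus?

Bargaining reaches the level where marginal profit last exceeds marginal vibration damage.
That holds through level 2 (391 ≥ 251) but not at 3 (327 < 362).

2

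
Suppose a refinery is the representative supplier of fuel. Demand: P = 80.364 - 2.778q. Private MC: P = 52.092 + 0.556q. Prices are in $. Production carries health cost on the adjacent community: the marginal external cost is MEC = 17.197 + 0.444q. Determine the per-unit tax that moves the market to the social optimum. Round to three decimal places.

Social marginal cost = private MC + MEC = 69.289 + q.
Set SMC = demand: 69.289 + q = 80.364 - 2.778q → q* = 2.9314.
The Pigouvian tax equals MEC at q*: 17.197 + 0.444×2.9314 = 18.4985.

tax = $18.499 per unit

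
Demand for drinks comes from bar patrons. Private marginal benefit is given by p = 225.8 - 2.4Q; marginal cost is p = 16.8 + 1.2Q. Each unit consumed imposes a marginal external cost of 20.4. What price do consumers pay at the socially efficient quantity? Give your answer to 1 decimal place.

Social marginal benefit = demand − MEC = 205.4 - 2.4Q.
Set SMB = MC: 205.4 - 2.4Q = 16.8 + 1.2Q → Q* = 52.3889.
Consumer price on the demand curve at Q*: 225.8 − 2.4×52.3889 = 100.0666.

P = 100.1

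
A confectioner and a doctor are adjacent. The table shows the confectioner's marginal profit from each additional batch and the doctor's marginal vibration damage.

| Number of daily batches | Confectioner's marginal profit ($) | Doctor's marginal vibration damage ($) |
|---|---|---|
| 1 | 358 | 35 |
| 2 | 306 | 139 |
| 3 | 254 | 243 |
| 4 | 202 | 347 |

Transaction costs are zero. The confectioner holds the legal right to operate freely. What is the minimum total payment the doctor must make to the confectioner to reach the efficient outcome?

$202

Left alone the confectioner would choose level 4 (marginal profit stays positive).
Efficient level: k* = 3 (marginal profit ≥ marginal vibration damage through 3).
The doctor must at least cover the confectioner's forgone profit from cutting 4→3: 202 = 202.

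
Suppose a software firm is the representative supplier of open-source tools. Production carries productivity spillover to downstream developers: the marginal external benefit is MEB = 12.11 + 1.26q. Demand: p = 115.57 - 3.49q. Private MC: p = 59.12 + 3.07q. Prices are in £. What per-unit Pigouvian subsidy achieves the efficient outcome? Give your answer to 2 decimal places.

subsidy = £28.41 per unit

Social marginal cost = private MC − MEB = 47.01 + 1.81q.
Set SMC = demand: 47.01 + 1.81q = 115.57 - 3.49q → q* = 12.9358.
The Pigouvian subsidy equals MEB at q*: 12.11 + 1.26×12.9358 = 28.4091.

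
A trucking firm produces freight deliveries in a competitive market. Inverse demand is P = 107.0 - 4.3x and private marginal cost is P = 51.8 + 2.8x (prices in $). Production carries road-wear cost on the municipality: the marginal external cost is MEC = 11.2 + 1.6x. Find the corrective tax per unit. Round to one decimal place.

Social marginal cost = private MC + MEC = 63.0 + 4.4x.
Set SMC = demand: 63.0 + 4.4x = 107.0 - 4.3x → x* = 5.0575.
The Pigouvian tax equals MEC at x*: 11.2 + 1.6×5.0575 = 19.2920.

tax = $19.3 per unit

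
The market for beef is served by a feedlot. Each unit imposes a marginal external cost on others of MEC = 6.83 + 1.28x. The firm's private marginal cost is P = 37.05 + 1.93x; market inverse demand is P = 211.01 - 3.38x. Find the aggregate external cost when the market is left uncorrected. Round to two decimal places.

Market equilibrium (private): 37.05 + 1.93x = 211.01 - 3.38x → x_m = 32.7608.
Total external cost = ∫₀^{x_m} (6.83 + 1.28x) dx = 6.83×32.7608 + ½×1.28×32.7608² = 910.6491.

910.65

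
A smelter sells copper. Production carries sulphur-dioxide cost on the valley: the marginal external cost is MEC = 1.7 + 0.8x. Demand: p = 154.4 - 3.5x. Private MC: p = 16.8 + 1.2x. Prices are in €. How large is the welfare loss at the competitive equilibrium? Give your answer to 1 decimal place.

Market equilibrium (private): 16.8 + 1.2x = 154.4 - 3.5x → x_m = 29.2766.
Social marginal cost = private MC + MEC = 18.5 + 2.0x.
Set SMC = demand: 18.5 + 2.0x = 154.4 - 3.5x → x* = 24.7091.
Height of the DWL triangle at x_m is SMC(x_m) − demand(x_m) = MEC(x_m) = 25.1213.
DWL = ½ × 4.5675 × 25.1213 = 57.3708.

DWL = €57.4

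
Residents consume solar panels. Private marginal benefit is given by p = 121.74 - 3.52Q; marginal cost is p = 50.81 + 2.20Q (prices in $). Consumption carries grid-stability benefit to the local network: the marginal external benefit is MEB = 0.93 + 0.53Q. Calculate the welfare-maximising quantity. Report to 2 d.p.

Q* = 13.85

Social marginal benefit = demand + MEB = 122.67 - 2.99Q.
Set SMB = MC: 122.67 - 2.99Q = 50.81 + 2.20Q → Q* = 13.8459.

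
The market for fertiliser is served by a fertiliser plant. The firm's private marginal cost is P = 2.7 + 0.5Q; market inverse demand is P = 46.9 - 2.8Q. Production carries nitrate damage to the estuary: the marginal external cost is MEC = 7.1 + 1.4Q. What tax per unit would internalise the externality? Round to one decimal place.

Social marginal cost = private MC + MEC = 9.8 + 1.9Q.
Set SMC = demand: 9.8 + 1.9Q = 46.9 - 2.8Q → Q* = 7.8936.
The Pigouvian tax equals MEC at Q*: 7.1 + 1.4×7.8936 = 18.1510.

tax = 18.2 per unit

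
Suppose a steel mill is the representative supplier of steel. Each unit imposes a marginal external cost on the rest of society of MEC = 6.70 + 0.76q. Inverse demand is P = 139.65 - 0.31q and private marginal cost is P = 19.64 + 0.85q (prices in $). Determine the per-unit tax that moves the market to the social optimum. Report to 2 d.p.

Social marginal cost = private MC + MEC = 26.34 + 1.61q.
Set SMC = demand: 26.34 + 1.61q = 139.65 - 0.31q → q* = 59.0156.
The Pigouvian tax equals MEC at q*: 6.70 + 0.76×59.0156 = 51.5519.

tax = $51.55 per unit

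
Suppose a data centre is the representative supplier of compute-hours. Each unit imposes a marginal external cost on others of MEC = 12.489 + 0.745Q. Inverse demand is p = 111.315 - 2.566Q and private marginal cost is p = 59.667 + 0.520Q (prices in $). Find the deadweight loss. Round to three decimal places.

DWL = $81.294

Market equilibrium (private): 59.667 + 0.520Q = 111.315 - 2.566Q → Q_m = 16.7362.
Social marginal cost = private MC + MEC = 72.156 + 1.265Q.
Set SMC = demand: 72.156 + 1.265Q = 111.315 - 2.566Q → Q* = 10.2216.
The loss is the area between SMC and demand from Q* to Q_m; with linear curves that's a triangle of height MEC(Q_m).
DWL = ½ × 6.5146 × 24.9575 = 81.2941.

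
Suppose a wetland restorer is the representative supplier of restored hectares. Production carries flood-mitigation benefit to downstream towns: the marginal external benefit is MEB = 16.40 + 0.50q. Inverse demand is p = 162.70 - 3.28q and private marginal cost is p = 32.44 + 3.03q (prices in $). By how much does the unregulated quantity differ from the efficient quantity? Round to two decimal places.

4.60 units

Market equilibrium (private): 32.44 + 3.03q = 162.70 - 3.28q → q_m = 20.6434.
Social marginal cost = private MC − MEB = 16.04 + 2.53q.
Set SMC = demand: 16.04 + 2.53q = 162.70 - 3.28q → q* = 25.2427.
Gap = |20.6434 − 25.2427| = 4.5993.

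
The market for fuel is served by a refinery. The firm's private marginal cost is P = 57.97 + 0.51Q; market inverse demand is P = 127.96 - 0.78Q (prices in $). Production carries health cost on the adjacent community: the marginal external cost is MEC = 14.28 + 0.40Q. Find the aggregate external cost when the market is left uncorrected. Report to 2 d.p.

Market equilibrium (private): 57.97 + 0.51Q = 127.96 - 0.78Q → Q_m = 54.2558.
Total external cost = ∫₀^{Q_m} (14.28 + 0.40Q) dQ = 14.28×54.2558 + ½×0.40×54.2558² = 1363.5112.

$1363.51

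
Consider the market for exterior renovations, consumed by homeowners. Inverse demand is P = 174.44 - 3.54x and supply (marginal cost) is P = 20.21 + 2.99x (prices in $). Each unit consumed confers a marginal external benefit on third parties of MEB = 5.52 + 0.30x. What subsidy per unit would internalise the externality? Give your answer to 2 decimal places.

subsidy = $13.21 per unit

Social marginal benefit = demand + MEB = 179.96 - 3.24x.
Set SMB = MC: 179.96 - 3.24x = 20.21 + 2.99x → x* = 25.6421.
The Pigouvian subsidy equals MEB at x*: 5.52 + 0.30×25.6421 = 13.2126.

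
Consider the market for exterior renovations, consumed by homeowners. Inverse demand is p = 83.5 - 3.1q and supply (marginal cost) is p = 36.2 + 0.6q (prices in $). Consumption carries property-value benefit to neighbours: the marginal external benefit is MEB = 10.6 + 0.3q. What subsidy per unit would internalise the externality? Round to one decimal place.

Social marginal benefit = demand + MEB = 94.1 - 2.8q.
Set SMB = MC: 94.1 - 2.8q = 36.2 + 0.6q → q* = 17.0294.
The Pigouvian subsidy equals MEB at q*: 10.6 + 0.3×17.0294 = 15.7088.

subsidy = $15.7 per unit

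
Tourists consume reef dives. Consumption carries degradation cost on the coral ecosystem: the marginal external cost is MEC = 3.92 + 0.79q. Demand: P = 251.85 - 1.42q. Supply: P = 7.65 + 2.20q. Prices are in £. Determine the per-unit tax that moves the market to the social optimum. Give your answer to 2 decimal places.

tax = £46.96 per unit

Social marginal benefit = demand − MEC = 247.93 - 2.21q.
Set SMB = MC: 247.93 - 2.21q = 7.65 + 2.20q → q* = 54.4853.
The Pigouvian tax equals MEC at q*: 3.92 + 0.79×54.4853 = 46.9634.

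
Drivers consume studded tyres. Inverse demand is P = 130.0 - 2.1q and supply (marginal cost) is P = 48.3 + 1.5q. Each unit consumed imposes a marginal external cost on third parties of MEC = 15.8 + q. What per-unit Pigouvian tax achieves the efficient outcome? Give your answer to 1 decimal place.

tax = 30.1 per unit

Social marginal benefit = demand − MEC = 114.2 - 3.1q.
Set SMB = MC: 114.2 - 3.1q = 48.3 + 1.5q → q* = 14.3261.
The Pigouvian tax equals MEC at q*: 15.8 + 1.0×14.3261 = 30.1261.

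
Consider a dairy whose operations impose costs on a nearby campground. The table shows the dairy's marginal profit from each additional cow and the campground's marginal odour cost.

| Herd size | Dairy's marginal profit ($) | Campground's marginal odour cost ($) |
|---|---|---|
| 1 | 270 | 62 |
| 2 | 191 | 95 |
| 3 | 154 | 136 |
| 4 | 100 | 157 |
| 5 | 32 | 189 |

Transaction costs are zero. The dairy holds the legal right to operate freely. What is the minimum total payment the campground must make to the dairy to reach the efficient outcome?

$132

Left alone the dairy would choose level 5 (marginal profit stays positive).
Efficient level: k* = 3 (marginal profit ≥ marginal odour cost through 3).
The campground must at least cover the dairy's forgone profit from cutting 5→3: 100 + 32 = 132.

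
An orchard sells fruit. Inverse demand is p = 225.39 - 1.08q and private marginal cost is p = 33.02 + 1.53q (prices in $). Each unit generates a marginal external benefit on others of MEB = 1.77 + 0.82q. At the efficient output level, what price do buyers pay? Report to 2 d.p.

P = $108.26

Social marginal cost = private MC − MEB = 31.25 + 0.71q.
Set SMC = demand: 31.25 + 0.71q = 225.39 - 1.08q → q* = 108.4581.
Consumer price on the demand curve at q*: 225.39 − 1.08×108.4581 = 108.2553.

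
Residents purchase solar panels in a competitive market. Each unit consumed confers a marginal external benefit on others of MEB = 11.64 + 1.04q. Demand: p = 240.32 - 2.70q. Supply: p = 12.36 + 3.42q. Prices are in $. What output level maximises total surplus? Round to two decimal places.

q* = 47.17

Social marginal benefit = demand + MEB = 251.96 - 1.66q.
Set SMB = MC: 251.96 - 1.66q = 12.36 + 3.42q → q* = 47.1654.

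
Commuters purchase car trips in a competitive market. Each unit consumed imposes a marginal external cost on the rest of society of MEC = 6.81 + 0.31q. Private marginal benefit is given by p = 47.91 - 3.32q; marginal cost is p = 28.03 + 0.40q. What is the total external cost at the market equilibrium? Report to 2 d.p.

Market equilibrium (private): 28.03 + 0.40q = 47.91 - 3.32q → q_m = 5.3441.
Total external cost = ∫₀^{q_m} (6.81 + 0.31q) dq = 6.81×5.3441 + ½×0.31×5.3441² = 40.8200.

40.82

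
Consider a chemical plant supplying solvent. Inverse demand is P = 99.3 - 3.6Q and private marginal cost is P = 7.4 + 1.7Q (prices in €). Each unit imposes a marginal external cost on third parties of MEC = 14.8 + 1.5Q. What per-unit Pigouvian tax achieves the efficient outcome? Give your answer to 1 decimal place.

Social marginal cost = private MC + MEC = 22.2 + 3.2Q.
Set SMC = demand: 22.2 + 3.2Q = 99.3 - 3.6Q → Q* = 11.3382.
The Pigouvian tax equals MEC at Q*: 14.8 + 1.5×11.3382 = 31.8073.

tax = €31.8 per unit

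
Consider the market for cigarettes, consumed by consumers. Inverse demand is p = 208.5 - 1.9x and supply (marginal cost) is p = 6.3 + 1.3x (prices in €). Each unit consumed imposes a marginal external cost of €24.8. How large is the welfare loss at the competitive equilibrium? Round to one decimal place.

DWL = €96.1

Market equilibrium (private): 6.3 + 1.3x = 208.5 - 1.9x → x_m = 63.1875.
Social marginal benefit = demand − MEC = 183.7 - 1.9x.
Set SMB = MC: 183.7 - 1.9x = 6.3 + 1.3x → x* = 55.4375.
Between x* and x_m the wedge MC − SMB runs linearly from 0 to MEC(x_m), so the loss is a triangle.
DWL = ½ × 7.7500 × 24.8000 = 96.1000.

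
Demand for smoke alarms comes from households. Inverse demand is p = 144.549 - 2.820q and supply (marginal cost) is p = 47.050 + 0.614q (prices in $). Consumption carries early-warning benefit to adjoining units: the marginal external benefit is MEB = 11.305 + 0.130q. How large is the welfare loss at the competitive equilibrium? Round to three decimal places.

Market equilibrium (private): 47.050 + 0.614q = 144.549 - 2.820q → q_m = 28.3923.
Social marginal benefit = demand + MEB = 155.854 - 2.690q.
Set SMB = MC: 155.854 - 2.690q = 47.050 + 0.614q → q* = 32.9310.
Height of the DWL triangle at q_m is SMB(q_m) − MC(q_m) = MEB(q_m) = 14.9960.
DWL = ½ × 4.5387 × 14.9960 = 34.0312.

DWL = $34.031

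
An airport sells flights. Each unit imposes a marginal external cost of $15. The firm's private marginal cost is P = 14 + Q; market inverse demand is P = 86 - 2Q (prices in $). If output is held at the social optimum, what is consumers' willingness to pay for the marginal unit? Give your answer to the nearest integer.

Social marginal cost = private MC + MEC = 29 + Q.
Set SMC = demand: 29 + Q = 86 - 2Q → Q* = 19.0000.
Consumer price on the demand curve at Q*: 86 − 2×19.0000 = 48.0000.

P = $48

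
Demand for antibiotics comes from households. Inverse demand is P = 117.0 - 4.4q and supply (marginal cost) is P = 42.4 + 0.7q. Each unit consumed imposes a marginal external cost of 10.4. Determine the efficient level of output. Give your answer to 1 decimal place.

Social marginal benefit = demand − MEC = 106.6 - 4.4q.
Set SMB = MC: 106.6 - 4.4q = 42.4 + 0.7q → q* = 12.5882.

q* = 12.6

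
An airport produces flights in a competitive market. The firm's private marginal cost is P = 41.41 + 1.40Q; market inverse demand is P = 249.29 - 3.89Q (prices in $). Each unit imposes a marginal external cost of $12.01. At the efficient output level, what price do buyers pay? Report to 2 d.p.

P = $105.26

Social marginal cost = private MC + MEC = 53.42 + 1.40Q.
Set SMC = demand: 53.42 + 1.40Q = 249.29 - 3.89Q → Q* = 37.0265.
Consumer price on the demand curve at Q*: 249.29 − 3.89×37.0265 = 105.2569.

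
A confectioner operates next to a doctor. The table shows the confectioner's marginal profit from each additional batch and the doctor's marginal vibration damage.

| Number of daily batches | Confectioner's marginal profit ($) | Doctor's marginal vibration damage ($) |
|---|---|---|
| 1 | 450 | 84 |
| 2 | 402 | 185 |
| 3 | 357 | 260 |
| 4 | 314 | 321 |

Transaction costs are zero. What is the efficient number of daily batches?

3

Bargaining reaches the level where marginal profit last exceeds marginal vibration damage.
That holds through level 3 (357 ≥ 260) but not at 4 (314 < 321).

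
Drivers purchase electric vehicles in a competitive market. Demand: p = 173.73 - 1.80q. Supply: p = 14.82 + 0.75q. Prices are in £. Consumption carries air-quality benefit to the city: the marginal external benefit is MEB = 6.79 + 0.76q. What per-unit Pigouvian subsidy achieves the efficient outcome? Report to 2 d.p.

subsidy = £77.14 per unit

Social marginal benefit = demand + MEB = 180.52 - 1.04q.
Set SMB = MC: 180.52 - 1.04q = 14.82 + 0.75q → q* = 92.5698.
The Pigouvian subsidy equals MEB at q*: 6.79 + 0.76×92.5698 = 77.1430.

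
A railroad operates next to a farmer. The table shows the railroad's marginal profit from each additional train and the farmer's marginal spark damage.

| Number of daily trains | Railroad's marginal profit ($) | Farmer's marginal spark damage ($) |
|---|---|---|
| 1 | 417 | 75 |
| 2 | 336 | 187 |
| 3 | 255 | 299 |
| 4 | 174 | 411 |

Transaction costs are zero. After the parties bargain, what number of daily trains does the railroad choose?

Bargaining reaches the level where marginal profit last exceeds marginal spark damage.
That holds through level 2 (336 ≥ 187) but not at 3 (255 < 299).

2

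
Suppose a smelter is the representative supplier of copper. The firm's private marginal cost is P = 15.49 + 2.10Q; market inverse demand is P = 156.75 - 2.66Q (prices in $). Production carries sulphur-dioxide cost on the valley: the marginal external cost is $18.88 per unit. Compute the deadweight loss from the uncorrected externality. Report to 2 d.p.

DWL = $37.44

Market equilibrium (private): 15.49 + 2.10Q = 156.75 - 2.66Q → Q_m = 29.6765.
Social marginal cost = private MC + MEC = 34.37 + 2.10Q.
Set SMC = demand: 34.37 + 2.10Q = 156.75 - 2.66Q → Q* = 25.7101.
The welfare-loss triangle has base |Q_m − Q*| and height MEC(Q_m) (the vertical gap between SMC and demand is zero at Q* and MEC at Q_m).
DWL = ½ × 3.9664 × 18.8800 = 37.4428.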